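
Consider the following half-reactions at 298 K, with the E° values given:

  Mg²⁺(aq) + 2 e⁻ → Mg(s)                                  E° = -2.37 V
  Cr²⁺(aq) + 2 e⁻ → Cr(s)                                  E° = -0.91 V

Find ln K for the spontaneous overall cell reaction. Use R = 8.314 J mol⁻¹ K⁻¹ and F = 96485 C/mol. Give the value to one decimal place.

113.7

Cathode: Cr²⁺/Cr; anode: Mg²⁺/Mg. E°cell = (-0.91) − (-2.37) = +1.46 V, with n = 2.
ΔG° = −nFE° = −RT ln K, so ln K = nFE°/(RT) = (2)(96485)(+1.46) / ((8.314)(298)) = 113.715.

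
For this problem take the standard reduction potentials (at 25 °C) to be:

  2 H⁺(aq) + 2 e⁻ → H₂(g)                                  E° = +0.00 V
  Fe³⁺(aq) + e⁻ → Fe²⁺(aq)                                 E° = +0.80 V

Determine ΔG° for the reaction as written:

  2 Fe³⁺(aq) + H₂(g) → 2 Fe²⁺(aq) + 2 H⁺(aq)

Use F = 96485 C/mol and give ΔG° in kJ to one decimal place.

As written, Fe³⁺/Fe²⁺ is reduced (cathode) and H⁺/H₂ is oxidised (anode), so E°cell = (+0.80) − (+0.00) = +0.80 V.
Balancing electrons gives n = 2.
ΔG° = −nFE° = −(2)(96485)(+0.80) = -154,376 J = -154.4 kJ.

-154.4 kJ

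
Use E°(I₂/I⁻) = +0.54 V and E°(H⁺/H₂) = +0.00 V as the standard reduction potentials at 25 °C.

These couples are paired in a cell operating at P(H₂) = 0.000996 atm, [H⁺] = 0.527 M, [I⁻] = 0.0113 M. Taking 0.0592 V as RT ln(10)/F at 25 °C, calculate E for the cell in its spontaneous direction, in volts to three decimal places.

I₂/I⁻ is the cathode (higher E°), H⁺/H₂ the anode: E°cell = +0.54 − (+0.00) = +0.54 V, n = 2.
Overall: I₂(s) + H₂(g) → 2 I⁻(aq) + 2 H⁺(aq)
Q = [I⁻]^2·[H⁺]^2 / (P(H₂)); log Q = -1.448.
E = E° − (0.0592/n) log Q = +0.54 − (0.0592/2)(-1.448) = +0.583 V.

+0.583 V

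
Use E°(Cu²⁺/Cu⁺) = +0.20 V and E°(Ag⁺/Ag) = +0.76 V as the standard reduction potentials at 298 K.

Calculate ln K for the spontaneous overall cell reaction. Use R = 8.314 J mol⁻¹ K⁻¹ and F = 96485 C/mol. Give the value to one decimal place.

21.8

Cathode: Ag⁺/Ag; anode: Cu²⁺/Cu⁺. E°cell = (+0.76) − (+0.20) = +0.56 V, with n = 1.
ΔG° = −nFE° = −RT ln K, so ln K = nFE°/(RT) = (1)(96485)(+0.56) / ((8.314)(298)) = 21.808.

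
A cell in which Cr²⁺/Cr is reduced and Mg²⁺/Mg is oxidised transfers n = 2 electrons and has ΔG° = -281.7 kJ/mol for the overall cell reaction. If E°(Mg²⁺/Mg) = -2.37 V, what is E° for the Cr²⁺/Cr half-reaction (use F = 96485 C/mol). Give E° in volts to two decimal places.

E°cell = −ΔG°/(nF) = −(-281.7×10³)/((2)(96485)) = +1.460 V.
Since Cr²⁺/Cr is the cathode and Mg²⁺/Mg the anode, E°cell = E°(Cr²⁺/Cr) − E°(Mg²⁺/Mg).
So E°(Cr²⁺/Cr) = E°cell + E°(Mg²⁺/Mg) = +1.460 + (-2.37) = -0.91 V.

-0.91 V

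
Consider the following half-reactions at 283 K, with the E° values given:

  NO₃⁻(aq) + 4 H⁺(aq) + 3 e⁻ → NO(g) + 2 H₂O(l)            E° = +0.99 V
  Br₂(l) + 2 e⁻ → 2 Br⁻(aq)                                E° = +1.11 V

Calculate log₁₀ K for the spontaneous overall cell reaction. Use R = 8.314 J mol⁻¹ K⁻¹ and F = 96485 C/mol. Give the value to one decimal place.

12.8

Cathode: Br₂/Br⁻; anode: NO₃⁻/NO. E°cell = (+1.11) − (+0.99) = +0.12 V, with n = 6.
ΔG° = −nFE° = −RT ln K, so ln K = nFE°/(RT) = (6)(96485)(+0.12) / ((8.314)(283)) = 29.525.
log₁₀ K = 29.525 / ln 10 = 12.8.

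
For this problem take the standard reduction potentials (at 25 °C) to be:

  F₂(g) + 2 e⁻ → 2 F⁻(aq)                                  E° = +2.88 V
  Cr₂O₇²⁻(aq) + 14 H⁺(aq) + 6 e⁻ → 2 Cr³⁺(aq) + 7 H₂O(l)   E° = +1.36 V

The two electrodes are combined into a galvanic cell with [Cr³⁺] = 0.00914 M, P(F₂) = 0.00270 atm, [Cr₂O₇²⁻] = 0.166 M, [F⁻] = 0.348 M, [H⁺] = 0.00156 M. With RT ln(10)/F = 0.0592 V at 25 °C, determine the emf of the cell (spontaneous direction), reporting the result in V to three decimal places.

+1.826 V

F₂/F⁻ is the cathode (higher E°), Cr₂O₇²⁻/Cr³⁺ the anode: E°cell = +2.88 − (+1.36) = +1.52 V, n = 6.
Overall: 3 F₂(g) + 2 Cr³⁺(aq) + 7 H₂O(l) → 6 F⁻(aq) + Cr₂O₇²⁻(aq) + 14 H⁺(aq)
Q = [F⁻]^6·[Cr₂O₇²⁻]·[H⁺]^14 / (P(F₂)^3·[Cr³⁺]^2); log Q = -31.043.
E = E° − (0.0592/n) log Q = +1.52 − (0.0592/6)(-31.043) = +1.826 V.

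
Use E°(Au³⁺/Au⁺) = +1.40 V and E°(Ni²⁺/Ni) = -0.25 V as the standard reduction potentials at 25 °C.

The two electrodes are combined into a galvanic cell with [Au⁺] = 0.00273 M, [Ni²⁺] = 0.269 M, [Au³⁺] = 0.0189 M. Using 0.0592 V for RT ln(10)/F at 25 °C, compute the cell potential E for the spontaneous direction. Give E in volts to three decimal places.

+1.692 V

Au³⁺/Au⁺ is the cathode (higher E°), Ni²⁺/Ni the anode: E°cell = +1.40 − (-0.25) = +1.65 V, n = 2.
Overall: Au³⁺(aq) + Ni(s) → Au⁺(aq) + Ni²⁺(aq)
Q = [Au⁺]·[Ni²⁺] / ([Au³⁺]); log Q = -1.411.
E = E° − (0.0592/n) log Q = +1.65 − (0.0592/2)(-1.411) = +1.692 V.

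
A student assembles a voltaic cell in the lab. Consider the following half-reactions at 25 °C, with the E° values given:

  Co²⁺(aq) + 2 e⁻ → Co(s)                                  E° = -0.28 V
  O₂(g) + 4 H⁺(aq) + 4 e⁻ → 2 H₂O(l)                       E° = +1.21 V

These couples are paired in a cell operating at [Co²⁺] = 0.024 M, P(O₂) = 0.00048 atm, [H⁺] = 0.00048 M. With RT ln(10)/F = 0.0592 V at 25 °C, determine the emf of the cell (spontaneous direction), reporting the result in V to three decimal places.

+1.292 V

O₂/H₂O is the cathode (higher E°), Co²⁺/Co the anode: E°cell = +1.21 − (-0.28) = +1.49 V, n = 4.
Overall: O₂(g) + 4 H⁺(aq) + 2 Co(s) → 2 H₂O(l) + 2 Co²⁺(aq)
Q = [Co²⁺]^2 / (P(O₂)·[H⁺]^4); log Q = 13.354.
E = E° − (0.0592/n) log Q = +1.49 − (0.0592/4)(13.354) = +1.292 V.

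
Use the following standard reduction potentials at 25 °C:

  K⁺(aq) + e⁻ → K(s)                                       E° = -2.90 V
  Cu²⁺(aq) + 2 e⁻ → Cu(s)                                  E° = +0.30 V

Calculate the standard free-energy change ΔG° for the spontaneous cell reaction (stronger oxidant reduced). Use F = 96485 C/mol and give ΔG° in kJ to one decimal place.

Cu²⁺/Cu (E° = +0.30 V) is the cathode; K⁺/K (E° = -2.90 V) is the anode, so E°cell = +3.20 V.
Balancing electrons gives n = 2 (lcm of 2 and 1).
ΔG° = −nFE° = −(2)(96485)(+3.20) = -617,504 J = -617.5 kJ.

-617.5 kJ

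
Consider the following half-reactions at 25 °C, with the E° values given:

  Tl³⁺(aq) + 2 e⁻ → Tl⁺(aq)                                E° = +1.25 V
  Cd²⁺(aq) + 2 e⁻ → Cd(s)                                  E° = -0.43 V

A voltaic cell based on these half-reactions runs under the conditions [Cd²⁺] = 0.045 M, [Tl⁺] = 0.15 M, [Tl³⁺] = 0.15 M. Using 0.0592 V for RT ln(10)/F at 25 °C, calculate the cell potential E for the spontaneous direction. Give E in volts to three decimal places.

+1.720 V

Tl³⁺/Tl⁺ is the cathode (higher E°), Cd²⁺/Cd the anode: E°cell = +1.25 − (-0.43) = +1.68 V, n = 2.
Overall: Tl³⁺(aq) + Cd(s) → Tl⁺(aq) + Cd²⁺(aq)
Q = [Tl⁺]·[Cd²⁺] / ([Tl³⁺]); log Q = -1.347.
E = E° − (0.0592/n) log Q = +1.68 − (0.0592/2)(-1.347) = +1.720 V.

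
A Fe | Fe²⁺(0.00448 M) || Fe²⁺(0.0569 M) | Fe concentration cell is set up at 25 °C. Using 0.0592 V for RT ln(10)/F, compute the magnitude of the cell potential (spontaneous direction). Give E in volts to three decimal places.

For a concentration cell E°cell = 0. The 0.0569 M side is the cathode (reduction is favoured where [Fe²⁺] is higher).
With n = 2, E = −(0.0592/2) log([Fe²⁺]ₐₙ/[Fe²⁺]꜀ₐₜ) = −(0.0592/2) log(0.00448/0.0569) = −(0.0592/2)(-1.104) = +0.033 V.

+0.033 V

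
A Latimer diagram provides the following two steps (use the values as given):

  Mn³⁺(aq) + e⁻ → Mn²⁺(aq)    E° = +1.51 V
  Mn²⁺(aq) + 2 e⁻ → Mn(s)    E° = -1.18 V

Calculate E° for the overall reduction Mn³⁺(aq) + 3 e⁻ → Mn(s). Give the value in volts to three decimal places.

-0.283 V

Since ΔG° = −nFE° is additive over sequential reductions, n₃E°₃ = n₁E°₁ + n₂E°₂.
E°₃ = (1×+1.51 + 2×-1.18) / 3 = (-0.850) / 3 = -0.283 V.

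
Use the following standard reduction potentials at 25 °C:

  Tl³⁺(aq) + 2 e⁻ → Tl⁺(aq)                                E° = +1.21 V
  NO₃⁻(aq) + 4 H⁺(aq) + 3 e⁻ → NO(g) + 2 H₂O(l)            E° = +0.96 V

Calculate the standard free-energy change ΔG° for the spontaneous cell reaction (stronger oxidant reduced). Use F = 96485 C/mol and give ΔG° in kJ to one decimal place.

-144.7 kJ

Tl³⁺/Tl⁺ (E° = +1.21 V) is the cathode; NO₃⁻/NO (E° = +0.96 V) is the anode, so E°cell = +0.25 V.
Balancing electrons gives n = 6 (lcm of 2 and 3).
ΔG° = −nFE° = −(6)(96485)(+0.25) = -144,728 J = -144.7 kJ.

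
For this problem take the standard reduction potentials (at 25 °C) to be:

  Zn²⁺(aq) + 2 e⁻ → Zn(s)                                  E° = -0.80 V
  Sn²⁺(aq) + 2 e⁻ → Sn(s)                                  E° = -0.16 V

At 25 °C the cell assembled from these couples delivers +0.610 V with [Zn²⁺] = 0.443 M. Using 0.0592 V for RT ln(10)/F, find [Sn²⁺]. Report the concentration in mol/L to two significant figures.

0.043 M

Sn²⁺/Sn is the cathode, Zn²⁺/Zn the anode: E°cell = +0.64 V, n = 2.
Overall reaction: Sn²⁺(aq) + Zn(s) → Sn(s) + Zn²⁺(aq); Q = [Zn²⁺]^1/[Sn²⁺]^1.
From E = E° − (0.0592/n) log Q: log Q = (E° − E)·n/0.0592 = (+0.64 − (+0.610))·2/0.0592 = 1.0135.
So 1·log[Sn²⁺] = 1·log(0.443) − log Q = -0.3536 − (1.0135) = -1.3671; [Sn²⁺] = 10^(-1.3671) ≈ 0.043 M.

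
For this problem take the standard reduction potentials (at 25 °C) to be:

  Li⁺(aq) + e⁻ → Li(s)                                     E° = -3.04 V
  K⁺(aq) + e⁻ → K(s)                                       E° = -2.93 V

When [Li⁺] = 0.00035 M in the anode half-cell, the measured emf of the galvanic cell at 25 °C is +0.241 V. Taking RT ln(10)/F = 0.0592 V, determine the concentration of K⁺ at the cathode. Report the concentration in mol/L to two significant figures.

K⁺/K is the cathode, Li⁺/Li the anode: E°cell = +0.11 V, n = 1.
Overall reaction: K⁺(aq) + Li(s) → K(s) + Li⁺(aq); Q = [Li⁺]^1/[K⁺]^1.
From E = E° − (0.0592/n) log Q: log Q = (E° − E)·n/0.0592 = (+0.11 − (+0.241))·1/0.0592 = -2.2128.
So 1·log[K⁺] = 1·log(0.00035) − log Q = -3.4559 − (-2.2128) = -1.2431; [K⁺] = 10^(-1.2431) ≈ 0.057 M.

0.057 M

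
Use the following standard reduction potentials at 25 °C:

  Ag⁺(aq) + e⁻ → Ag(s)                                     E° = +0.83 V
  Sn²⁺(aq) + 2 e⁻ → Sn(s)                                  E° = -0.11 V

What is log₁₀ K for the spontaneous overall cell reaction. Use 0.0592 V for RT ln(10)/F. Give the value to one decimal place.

Cathode: Ag⁺/Ag; anode: Sn²⁺/Sn. E°cell = +0.94 V, n = 2.
log K = nE°cell / 0.0592 = (2)(+0.94) / 0.0592 = 31.8.

31.8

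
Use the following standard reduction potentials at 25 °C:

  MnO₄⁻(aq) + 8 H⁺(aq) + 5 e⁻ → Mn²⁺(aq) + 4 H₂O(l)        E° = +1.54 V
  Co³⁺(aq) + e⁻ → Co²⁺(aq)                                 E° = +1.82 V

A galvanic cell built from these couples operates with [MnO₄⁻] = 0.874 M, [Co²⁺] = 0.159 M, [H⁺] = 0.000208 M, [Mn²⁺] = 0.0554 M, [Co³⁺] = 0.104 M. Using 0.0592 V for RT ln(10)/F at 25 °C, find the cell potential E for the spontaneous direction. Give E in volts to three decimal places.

Co³⁺/Co²⁺ is the cathode (higher E°), MnO₄⁻/Mn²⁺ the anode: E°cell = +1.82 − (+1.54) = +0.28 V, n = 5.
Overall: 5 Co³⁺(aq) + Mn²⁺(aq) + 4 H₂O(l) → 5 Co²⁺(aq) + MnO₄⁻(aq) + 8 H⁺(aq)
Q = [Co²⁺]^5·[MnO₄⁻]·[H⁺]^8 / ([Co³⁺]^5·[Mn²⁺]); log Q = -27.336.
E = E° − (0.0592/n) log Q = +0.28 − (0.0592/5)(-27.336) = +0.604 V.

+0.604 V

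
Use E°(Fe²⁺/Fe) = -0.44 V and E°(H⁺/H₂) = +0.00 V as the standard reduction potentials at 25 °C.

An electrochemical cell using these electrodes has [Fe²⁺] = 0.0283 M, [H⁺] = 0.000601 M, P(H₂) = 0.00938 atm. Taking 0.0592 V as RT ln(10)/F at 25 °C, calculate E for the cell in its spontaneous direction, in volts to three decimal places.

+0.355 V

H⁺/H₂ is the cathode (higher E°), Fe²⁺/Fe the anode: E°cell = +0.00 − (-0.44) = +0.44 V, n = 2.
Overall: 2 H⁺(aq) + Fe(s) → H₂(g) + Fe²⁺(aq)
Q = P(H₂)·[Fe²⁺] / ([H⁺]^2); log Q = 2.866.
E = E° − (0.0592/n) log Q = +0.44 − (0.0592/2)(2.866) = +0.355 V.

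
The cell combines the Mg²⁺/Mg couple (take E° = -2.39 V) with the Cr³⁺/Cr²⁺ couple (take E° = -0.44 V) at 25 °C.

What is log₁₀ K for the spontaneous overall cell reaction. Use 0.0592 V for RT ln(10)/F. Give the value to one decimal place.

Cathode: Cr³⁺/Cr²⁺; anode: Mg²⁺/Mg. E°cell = +1.95 V, n = 2.
log K = nE°cell / 0.0592 = (2)(+1.95) / 0.0592 = 65.9.

65.9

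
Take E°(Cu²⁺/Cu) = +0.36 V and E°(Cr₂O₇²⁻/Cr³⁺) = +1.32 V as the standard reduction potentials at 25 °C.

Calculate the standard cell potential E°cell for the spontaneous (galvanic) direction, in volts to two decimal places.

+0.96 V

The Cr₂O₇²⁻/Cr³⁺ couple has the higher reduction potential, so it is the cathode; Cu²⁺/Cu is oxidised at the anode.
E°cell = E°(cathode) − E°(anode) = (+1.32) − (+0.36) = +0.96 V.
Since E°cell > 0, the reaction is spontaneous under standard conditions.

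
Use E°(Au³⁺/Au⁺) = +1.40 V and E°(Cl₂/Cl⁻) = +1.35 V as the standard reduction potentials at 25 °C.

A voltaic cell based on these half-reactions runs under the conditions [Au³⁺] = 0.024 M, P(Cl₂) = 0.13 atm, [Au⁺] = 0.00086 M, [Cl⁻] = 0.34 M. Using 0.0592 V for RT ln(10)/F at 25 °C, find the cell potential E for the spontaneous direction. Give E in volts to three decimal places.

Au³⁺/Au⁺ is the cathode (higher E°), Cl₂/Cl⁻ the anode: E°cell = +1.40 − (+1.35) = +0.05 V, n = 2.
Overall: Au³⁺(aq) + 2 Cl⁻(aq) → Au⁺(aq) + Cl₂(g)
Q = [Au⁺]·P(Cl₂) / ([Au³⁺]·[Cl⁻]^2); log Q = -1.395.
E = E° − (0.0592/n) log Q = +0.05 − (0.0592/2)(-1.395) = +0.091 V.

+0.091 V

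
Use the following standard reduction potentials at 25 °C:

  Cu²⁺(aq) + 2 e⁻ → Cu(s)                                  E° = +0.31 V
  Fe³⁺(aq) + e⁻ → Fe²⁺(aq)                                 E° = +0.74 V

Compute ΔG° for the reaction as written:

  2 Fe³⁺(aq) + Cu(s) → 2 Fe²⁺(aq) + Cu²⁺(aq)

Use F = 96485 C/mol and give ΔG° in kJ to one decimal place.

-83.0 kJ

As written, Fe³⁺/Fe²⁺ is reduced (cathode) and Cu²⁺/Cu is oxidised (anode), so E°cell = (+0.74) − (+0.31) = +0.43 V.
Balancing electrons gives n = 2.
ΔG° = −nFE° = −(2)(96485)(+0.43) = -82,977 J = -83.0 kJ.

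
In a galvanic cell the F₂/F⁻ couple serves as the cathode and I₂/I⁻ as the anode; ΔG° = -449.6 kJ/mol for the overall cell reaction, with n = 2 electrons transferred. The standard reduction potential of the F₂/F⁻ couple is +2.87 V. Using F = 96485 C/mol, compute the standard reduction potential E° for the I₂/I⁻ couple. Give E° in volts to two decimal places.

+0.54 V

E°cell = −ΔG°/(nF) = −(-449.6×10³)/((2)(96485)) = +2.330 V.
Since F₂/F⁻ is the cathode and I₂/I⁻ the anode, E°cell = E°(F₂/F⁻) − E°(I₂/I⁻).
So E°(I₂/I⁻) = E°(F₂/F⁻) − E°cell = (+2.87) − (+2.330) = +0.54 V.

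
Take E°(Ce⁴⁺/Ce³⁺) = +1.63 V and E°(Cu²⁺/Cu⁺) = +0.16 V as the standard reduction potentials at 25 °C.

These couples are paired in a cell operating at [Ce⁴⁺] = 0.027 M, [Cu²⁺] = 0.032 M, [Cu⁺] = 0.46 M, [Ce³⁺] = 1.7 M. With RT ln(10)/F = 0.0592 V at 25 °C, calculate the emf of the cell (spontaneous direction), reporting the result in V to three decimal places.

+1.432 V

Ce⁴⁺/Ce³⁺ is the cathode (higher E°), Cu²⁺/Cu⁺ the anode: E°cell = +1.63 − (+0.16) = +1.47 V, n = 1.
Overall: Ce⁴⁺(aq) + Cu⁺(aq) → Ce³⁺(aq) + Cu²⁺(aq)
Q = [Ce³⁺]·[Cu²⁺] / ([Ce⁴⁺]·[Cu⁺]); log Q = 0.641.
E = E° − (0.0592/n) log Q = +1.47 − (0.0592/1)(0.641) = +1.432 V.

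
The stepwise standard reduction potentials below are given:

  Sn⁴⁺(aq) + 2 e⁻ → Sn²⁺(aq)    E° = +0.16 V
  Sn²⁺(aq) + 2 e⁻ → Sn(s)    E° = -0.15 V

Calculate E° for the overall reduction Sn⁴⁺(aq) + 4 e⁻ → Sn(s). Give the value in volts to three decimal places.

+0.005 V

Standard free energies of sequential steps add: ΔG°₃ = ΔG°₁ + ΔG°₂, so n₃E°₃ = n₁E°₁ + n₂E°₂.
E°₃ = (2×+0.16 + 2×-0.15) / 4 = (+0.020) / 4 = +0.005 V.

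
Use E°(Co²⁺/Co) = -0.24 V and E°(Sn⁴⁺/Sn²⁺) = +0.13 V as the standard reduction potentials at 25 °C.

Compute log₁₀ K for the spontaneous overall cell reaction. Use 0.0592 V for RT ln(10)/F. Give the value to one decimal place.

12.5

Cathode: Sn⁴⁺/Sn²⁺; anode: Co²⁺/Co. E°cell = +0.37 V, n = 2.
log K = nE°cell / 0.0592 = (2)(+0.37) / 0.0592 = 12.5.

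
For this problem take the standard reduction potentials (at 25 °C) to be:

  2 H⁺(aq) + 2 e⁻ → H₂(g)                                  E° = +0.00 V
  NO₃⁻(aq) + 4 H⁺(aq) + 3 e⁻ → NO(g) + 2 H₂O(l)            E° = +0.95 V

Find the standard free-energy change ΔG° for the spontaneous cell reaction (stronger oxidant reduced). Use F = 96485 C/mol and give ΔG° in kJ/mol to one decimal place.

NO₃⁻/NO (E° = +0.95 V) is the cathode; H⁺/H₂ (E° = +0.00 V) is the anode, so E°cell = +0.95 V.
Balancing electrons gives n = 6 (lcm of 3 and 2).
ΔG° = −nFE° = −(6)(96485)(+0.95) = -549,964 J = -550.0 kJ/mol.

-550.0 kJ/mol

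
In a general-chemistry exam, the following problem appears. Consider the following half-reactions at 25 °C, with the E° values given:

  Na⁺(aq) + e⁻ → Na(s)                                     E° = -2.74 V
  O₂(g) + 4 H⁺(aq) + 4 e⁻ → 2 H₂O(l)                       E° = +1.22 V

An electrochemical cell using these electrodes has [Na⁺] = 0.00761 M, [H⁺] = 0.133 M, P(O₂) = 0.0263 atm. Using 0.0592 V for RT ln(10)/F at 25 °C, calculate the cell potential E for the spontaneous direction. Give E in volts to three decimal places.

+4.010 V

O₂/H₂O is the cathode (higher E°), Na⁺/Na the anode: E°cell = +1.22 − (-2.74) = +3.96 V, n = 4.
Overall: O₂(g) + 4 H⁺(aq) + 4 Na(s) → 2 H₂O(l) + 4 Na⁺(aq)
Q = [Na⁺]^4 / (P(O₂)·[H⁺]^4); log Q = -3.390.
E = E° − (0.0592/n) log Q = +3.96 − (0.0592/4)(-3.390) = +4.010 V.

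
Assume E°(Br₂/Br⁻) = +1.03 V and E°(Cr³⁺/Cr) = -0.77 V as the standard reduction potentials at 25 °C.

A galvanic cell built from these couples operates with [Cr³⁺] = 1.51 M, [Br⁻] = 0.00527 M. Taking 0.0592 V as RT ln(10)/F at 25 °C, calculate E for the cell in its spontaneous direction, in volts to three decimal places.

Br₂/Br⁻ is the cathode (higher E°), Cr³⁺/Cr the anode: E°cell = +1.03 − (-0.77) = +1.80 V, n = 6.
Overall: 3 Br₂(l) + 2 Cr(s) → 6 Br⁻(aq) + 2 Cr³⁺(aq)
Q = [Br⁻]^6·[Cr³⁺]^2; log Q = -13.311.
E = E° − (0.0592/n) log Q = +1.80 − (0.0592/6)(-13.311) = +1.931 V.

+1.931 V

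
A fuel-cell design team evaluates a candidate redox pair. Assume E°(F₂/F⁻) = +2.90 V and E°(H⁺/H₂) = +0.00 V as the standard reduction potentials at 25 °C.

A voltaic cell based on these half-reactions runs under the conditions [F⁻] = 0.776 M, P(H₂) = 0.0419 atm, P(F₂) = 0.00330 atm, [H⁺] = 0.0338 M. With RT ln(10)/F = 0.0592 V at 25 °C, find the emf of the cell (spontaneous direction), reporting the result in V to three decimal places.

+2.879 V

F₂/F⁻ is the cathode (higher E°), H⁺/H₂ the anode: E°cell = +2.90 − (+0.00) = +2.90 V, n = 2.
Overall: F₂(g) + H₂(g) → 2 F⁻(aq) + 2 H⁺(aq)
Q = [F⁻]^2·[H⁺]^2 / (P(F₂)·P(H₂)); log Q = 0.697.
E = E° − (0.0592/n) log Q = +2.90 − (0.0592/2)(0.697) = +2.879 V.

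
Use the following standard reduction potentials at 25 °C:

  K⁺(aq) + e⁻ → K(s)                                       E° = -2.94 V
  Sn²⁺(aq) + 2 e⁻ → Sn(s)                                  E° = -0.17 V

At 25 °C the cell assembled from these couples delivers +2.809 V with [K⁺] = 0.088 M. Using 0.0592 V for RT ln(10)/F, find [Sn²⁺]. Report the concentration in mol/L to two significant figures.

Sn²⁺/Sn is the cathode, K⁺/K the anode: E°cell = +2.77 V, n = 2.
Overall reaction: Sn²⁺(aq) + 2 K(s) → Sn(s) + 2 K⁺(aq); Q = [K⁺]^2/[Sn²⁺]^1.
From E = E° − (0.0592/n) log Q: log Q = (E° − E)·n/0.0592 = (+2.77 − (+2.809))·2/0.0592 = -1.3176.
So 1·log[Sn²⁺] = 2·log(0.088) − log Q = -2.1110 − (-1.3176) = -0.7934; [Sn²⁺] = 10^(-0.7934) ≈ 0.16 M.

0.16 M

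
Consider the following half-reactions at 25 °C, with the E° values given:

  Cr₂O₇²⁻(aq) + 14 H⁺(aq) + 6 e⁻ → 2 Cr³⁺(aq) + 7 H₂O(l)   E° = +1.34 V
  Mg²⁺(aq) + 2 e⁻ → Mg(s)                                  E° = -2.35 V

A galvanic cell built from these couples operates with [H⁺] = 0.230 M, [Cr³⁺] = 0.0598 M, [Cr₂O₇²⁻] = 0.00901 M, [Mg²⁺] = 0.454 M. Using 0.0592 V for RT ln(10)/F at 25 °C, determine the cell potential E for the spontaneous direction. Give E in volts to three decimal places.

+3.616 V

Cr₂O₇²⁻/Cr³⁺ is the cathode (higher E°), Mg²⁺/Mg the anode: E°cell = +1.34 − (-2.35) = +3.69 V, n = 6.
Overall: Cr₂O₇²⁻(aq) + 14 H⁺(aq) + 3 Mg(s) → 2 Cr³⁺(aq) + 7 H₂O(l) + 3 Mg²⁺(aq)
Q = [Cr³⁺]^2·[Mg²⁺]^3 / ([Cr₂O₇²⁻]·[H⁺]^14); log Q = 7.506.
E = E° − (0.0592/n) log Q = +3.69 − (0.0592/6)(7.506) = +3.616 V.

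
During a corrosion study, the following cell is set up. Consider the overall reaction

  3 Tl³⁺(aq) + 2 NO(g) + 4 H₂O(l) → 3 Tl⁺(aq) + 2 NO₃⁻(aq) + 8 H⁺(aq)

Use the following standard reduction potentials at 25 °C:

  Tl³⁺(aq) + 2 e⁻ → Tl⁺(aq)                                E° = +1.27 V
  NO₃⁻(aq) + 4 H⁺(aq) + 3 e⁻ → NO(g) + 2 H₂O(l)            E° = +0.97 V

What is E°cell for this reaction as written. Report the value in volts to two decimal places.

The Tl³⁺/Tl⁺ couple has the higher reduction potential, so it is the cathode; NO₃⁻/NO is oxidised at the anode.
E°cell = E°(cathode) − E°(anode) = (+1.27) − (+0.97) = +0.30 V.

+0.30 V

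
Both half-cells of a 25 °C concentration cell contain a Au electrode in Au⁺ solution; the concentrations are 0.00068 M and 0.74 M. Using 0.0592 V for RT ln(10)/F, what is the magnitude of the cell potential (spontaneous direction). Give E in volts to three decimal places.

+0.180 V

For a concentration cell E°cell = 0. The 0.74 M side is the cathode (reduction is favoured where [Au⁺] is higher).
With n = 1, E = −(0.0592/1) log([Au⁺]ₐₙ/[Au⁺]꜀ₐₜ) = −(0.0592/1) log(0.00068/0.74) = −(0.0592/1)(-3.037) = +0.180 V.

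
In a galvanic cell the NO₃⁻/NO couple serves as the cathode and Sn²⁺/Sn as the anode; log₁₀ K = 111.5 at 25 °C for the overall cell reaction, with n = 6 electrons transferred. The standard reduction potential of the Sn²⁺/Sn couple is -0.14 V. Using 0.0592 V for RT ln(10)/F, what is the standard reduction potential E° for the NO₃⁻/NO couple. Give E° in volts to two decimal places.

+0.96 V

E°cell = (0.0592/n)·log K = (0.0592/6)(111.5) = +1.100 V.
Since NO₃⁻/NO is the cathode and Sn²⁺/Sn the anode, E°cell = E°(NO₃⁻/NO) − E°(Sn²⁺/Sn).
So E°(NO₃⁻/NO) = E°cell + E°(Sn²⁺/Sn) = +1.100 + (-0.14) = +0.96 V.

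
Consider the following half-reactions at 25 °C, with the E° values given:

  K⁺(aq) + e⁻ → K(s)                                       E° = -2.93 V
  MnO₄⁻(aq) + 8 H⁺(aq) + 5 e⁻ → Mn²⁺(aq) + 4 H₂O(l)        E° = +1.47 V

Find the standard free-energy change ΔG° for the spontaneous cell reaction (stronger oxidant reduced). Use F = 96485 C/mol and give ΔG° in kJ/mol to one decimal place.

-2122.7 kJ/mol

MnO₄⁻/Mn²⁺ (E° = +1.47 V) is the cathode; K⁺/K (E° = -2.93 V) is the anode, so E°cell = +4.40 V.
Balancing electrons gives n = 5 (lcm of 5 and 1).
ΔG° = −nFE° = −(5)(96485)(+4.40) = -2,122,670 J = -2122.7 kJ/mol.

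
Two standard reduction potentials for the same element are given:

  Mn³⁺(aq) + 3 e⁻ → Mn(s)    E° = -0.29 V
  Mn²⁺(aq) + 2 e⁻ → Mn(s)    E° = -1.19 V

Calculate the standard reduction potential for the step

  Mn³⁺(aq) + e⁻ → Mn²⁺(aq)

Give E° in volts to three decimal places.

+1.510 V

Sequential free energies add, so n₃E°₃ = n₁E°₁ + n₂E°₂.
With n₃ = 3, and the known step contributing 2×(-1.19) V, the unknown satisfies 1·E° = 3×(-0.29) − 2×(-1.19) = +1.510.
E° = +1.510 / 1 = +1.510 V.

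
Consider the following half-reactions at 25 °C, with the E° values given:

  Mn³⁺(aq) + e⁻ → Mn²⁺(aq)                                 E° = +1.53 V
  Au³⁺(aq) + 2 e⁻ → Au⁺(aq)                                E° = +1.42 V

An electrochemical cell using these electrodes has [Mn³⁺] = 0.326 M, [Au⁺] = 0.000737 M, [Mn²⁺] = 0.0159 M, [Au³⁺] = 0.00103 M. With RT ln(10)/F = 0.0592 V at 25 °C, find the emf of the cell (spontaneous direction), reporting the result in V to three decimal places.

Mn³⁺/Mn²⁺ is the cathode (higher E°), Au³⁺/Au⁺ the anode: E°cell = +1.53 − (+1.42) = +0.11 V, n = 2.
Overall: 2 Mn³⁺(aq) + Au⁺(aq) → 2 Mn²⁺(aq) + Au³⁺(aq)
Q = [Mn²⁺]^2·[Au³⁺] / ([Mn³⁺]^2·[Au⁺]); log Q = -2.478.
E = E° − (0.0592/n) log Q = +0.11 − (0.0592/2)(-2.478) = +0.183 V.

+0.183 V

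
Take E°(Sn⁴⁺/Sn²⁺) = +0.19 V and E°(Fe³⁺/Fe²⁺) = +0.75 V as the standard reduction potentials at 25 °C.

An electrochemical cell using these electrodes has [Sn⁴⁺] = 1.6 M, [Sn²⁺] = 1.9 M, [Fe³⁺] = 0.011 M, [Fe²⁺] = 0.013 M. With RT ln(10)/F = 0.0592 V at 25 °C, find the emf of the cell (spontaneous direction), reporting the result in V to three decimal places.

Fe³⁺/Fe²⁺ is the cathode (higher E°), Sn⁴⁺/Sn²⁺ the anode: E°cell = +0.75 − (+0.19) = +0.56 V, n = 2.
Overall: 2 Fe³⁺(aq) + Sn²⁺(aq) → 2 Fe²⁺(aq) + Sn⁴⁺(aq)
Q = [Fe²⁺]^2·[Sn⁴⁺] / ([Fe³⁺]^2·[Sn²⁺]); log Q = 0.070.
E = E° − (0.0592/n) log Q = +0.56 − (0.0592/2)(0.070) = +0.558 V.

+0.558 V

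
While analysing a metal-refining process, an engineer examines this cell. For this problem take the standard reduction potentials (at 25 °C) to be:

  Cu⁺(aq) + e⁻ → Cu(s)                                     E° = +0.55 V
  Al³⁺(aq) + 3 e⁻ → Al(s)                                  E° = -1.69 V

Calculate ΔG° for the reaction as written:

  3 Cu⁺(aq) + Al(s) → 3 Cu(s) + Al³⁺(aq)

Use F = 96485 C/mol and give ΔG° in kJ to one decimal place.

-648.4 kJ

As written, Cu⁺/Cu is reduced (cathode) and Al³⁺/Al is oxidised (anode), so E°cell = (+0.55) − (-1.69) = +2.24 V.
Balancing electrons gives n = 3.
ΔG° = −nFE° = −(3)(96485)(+2.24) = -648,379 J = -648.4 kJ.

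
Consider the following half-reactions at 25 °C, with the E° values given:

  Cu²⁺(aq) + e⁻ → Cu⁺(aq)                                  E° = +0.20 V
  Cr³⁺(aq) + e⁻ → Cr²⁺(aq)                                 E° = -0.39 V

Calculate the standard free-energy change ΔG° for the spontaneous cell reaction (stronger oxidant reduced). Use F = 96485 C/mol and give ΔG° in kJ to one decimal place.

-56.9 kJ

Cu²⁺/Cu⁺ (E° = +0.20 V) is the cathode; Cr³⁺/Cr²⁺ (E° = -0.39 V) is the anode, so E°cell = +0.59 V.
Balancing electrons gives n = 1 (lcm of 1 and 1).
ΔG° = −nFE° = −(1)(96485)(+0.59) = -56,926 J = -56.9 kJ.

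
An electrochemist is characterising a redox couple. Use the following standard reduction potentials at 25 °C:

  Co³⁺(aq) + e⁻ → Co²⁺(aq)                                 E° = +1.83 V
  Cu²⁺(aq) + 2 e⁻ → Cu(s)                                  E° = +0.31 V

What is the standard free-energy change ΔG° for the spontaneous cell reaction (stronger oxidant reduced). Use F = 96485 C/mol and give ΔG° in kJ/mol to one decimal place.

Co³⁺/Co²⁺ (E° = +1.83 V) is the cathode; Cu²⁺/Cu (E° = +0.31 V) is the anode, so E°cell = +1.52 V.
Balancing electrons gives n = 2 (lcm of 1 and 2).
ΔG° = −nFE° = −(2)(96485)(+1.52) = -293,314 J = -293.3 kJ/mol.

-293.3 kJ/mol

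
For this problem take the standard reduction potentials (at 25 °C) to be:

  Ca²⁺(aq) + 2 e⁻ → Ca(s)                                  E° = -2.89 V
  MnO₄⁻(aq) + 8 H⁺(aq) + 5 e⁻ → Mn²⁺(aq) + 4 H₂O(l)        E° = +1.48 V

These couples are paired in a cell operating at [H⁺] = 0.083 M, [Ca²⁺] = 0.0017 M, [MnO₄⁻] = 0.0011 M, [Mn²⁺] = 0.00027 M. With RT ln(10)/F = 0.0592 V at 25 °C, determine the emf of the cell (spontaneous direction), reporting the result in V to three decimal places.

+4.357 V

MnO₄⁻/Mn²⁺ is the cathode (higher E°), Ca²⁺/Ca the anode: E°cell = +1.48 − (-2.89) = +4.37 V, n = 10.
Overall: 2 MnO₄⁻(aq) + 16 H⁺(aq) + 5 Ca(s) → 2 Mn²⁺(aq) + 8 H₂O(l) + 5 Ca²⁺(aq)
Q = [Mn²⁺]^2·[Ca²⁺]^5 / ([MnO₄⁻]^2·[H⁺]^16); log Q = 2.227.
E = E° − (0.0592/n) log Q = +4.37 − (0.0592/10)(2.227) = +4.357 V.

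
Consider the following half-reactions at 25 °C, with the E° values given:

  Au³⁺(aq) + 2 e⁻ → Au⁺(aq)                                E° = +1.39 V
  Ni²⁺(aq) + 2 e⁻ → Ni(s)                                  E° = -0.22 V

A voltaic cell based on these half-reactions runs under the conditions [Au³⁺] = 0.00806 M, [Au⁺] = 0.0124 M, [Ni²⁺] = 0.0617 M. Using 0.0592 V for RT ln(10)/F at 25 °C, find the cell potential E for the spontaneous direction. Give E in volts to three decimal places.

+1.640 V

Au³⁺/Au⁺ is the cathode (higher E°), Ni²⁺/Ni the anode: E°cell = +1.39 − (-0.22) = +1.61 V, n = 2.
Overall: Au³⁺(aq) + Ni(s) → Au⁺(aq) + Ni²⁺(aq)
Q = [Au⁺]·[Ni²⁺] / ([Au³⁺]); log Q = -1.023.
E = E° − (0.0592/n) log Q = +1.61 − (0.0592/2)(-1.023) = +1.640 V.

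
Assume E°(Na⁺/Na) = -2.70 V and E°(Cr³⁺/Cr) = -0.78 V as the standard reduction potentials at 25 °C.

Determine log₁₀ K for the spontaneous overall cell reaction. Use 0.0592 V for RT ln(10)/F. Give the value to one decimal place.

97.3

Cathode: Cr³⁺/Cr; anode: Na⁺/Na. E°cell = +1.92 V, n = 3.
log K = nE°cell / 0.0592 = (3)(+1.92) / 0.0592 = 97.3.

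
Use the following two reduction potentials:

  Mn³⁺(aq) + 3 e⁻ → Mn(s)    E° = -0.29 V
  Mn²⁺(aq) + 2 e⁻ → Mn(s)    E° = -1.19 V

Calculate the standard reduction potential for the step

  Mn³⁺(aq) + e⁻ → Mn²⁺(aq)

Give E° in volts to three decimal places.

+1.510 V

Sequential free energies add, so n₃E°₃ = n₁E°₁ + n₂E°₂.
With n₃ = 3, and the known step contributing 2×(-1.19) V, the unknown satisfies 1·E° = 3×(-0.29) − 2×(-1.19) = +1.510.
E° = +1.510 / 1 = +1.510 V.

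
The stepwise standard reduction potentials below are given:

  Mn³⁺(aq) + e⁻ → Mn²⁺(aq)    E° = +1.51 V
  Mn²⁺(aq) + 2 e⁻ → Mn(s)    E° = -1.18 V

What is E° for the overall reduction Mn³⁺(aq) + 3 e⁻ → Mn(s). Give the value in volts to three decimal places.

-0.283 V

Since ΔG° = −nFE° is additive over sequential reductions, n₃E°₃ = n₁E°₁ + n₂E°₂.
E°₃ = (1×+1.51 + 2×-1.18) / 3 = (-0.850) / 3 = -0.283 V.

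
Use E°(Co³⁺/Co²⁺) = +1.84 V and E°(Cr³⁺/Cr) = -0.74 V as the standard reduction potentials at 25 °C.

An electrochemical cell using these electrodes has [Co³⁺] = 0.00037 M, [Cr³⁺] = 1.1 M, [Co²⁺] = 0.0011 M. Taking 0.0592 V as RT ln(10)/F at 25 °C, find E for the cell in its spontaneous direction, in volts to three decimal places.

Co³⁺/Co²⁺ is the cathode (higher E°), Cr³⁺/Cr the anode: E°cell = +1.84 − (-0.74) = +2.58 V, n = 3.
Overall: 3 Co³⁺(aq) + Cr(s) → 3 Co²⁺(aq) + Cr³⁺(aq)
Q = [Co²⁺]^3·[Cr³⁺] / ([Co³⁺]^3); log Q = 1.461.
E = E° − (0.0592/n) log Q = +2.58 − (0.0592/3)(1.461) = +2.551 V.

+2.551 V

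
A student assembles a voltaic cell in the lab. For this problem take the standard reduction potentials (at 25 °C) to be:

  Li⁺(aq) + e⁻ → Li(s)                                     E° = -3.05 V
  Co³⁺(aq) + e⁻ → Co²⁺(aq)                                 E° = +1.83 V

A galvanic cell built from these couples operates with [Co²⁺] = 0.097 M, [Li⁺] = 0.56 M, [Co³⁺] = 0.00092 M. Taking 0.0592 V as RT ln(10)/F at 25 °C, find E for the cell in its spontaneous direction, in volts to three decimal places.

Co³⁺/Co²⁺ is the cathode (higher E°), Li⁺/Li the anode: E°cell = +1.83 − (-3.05) = +4.88 V, n = 1.
Overall: Co³⁺(aq) + Li(s) → Co²⁺(aq) + Li⁺(aq)
Q = [Co²⁺]·[Li⁺] / ([Co³⁺]); log Q = 1.771.
E = E° − (0.0592/n) log Q = +4.88 − (0.0592/1)(1.771) = +4.775 V.

+4.775 V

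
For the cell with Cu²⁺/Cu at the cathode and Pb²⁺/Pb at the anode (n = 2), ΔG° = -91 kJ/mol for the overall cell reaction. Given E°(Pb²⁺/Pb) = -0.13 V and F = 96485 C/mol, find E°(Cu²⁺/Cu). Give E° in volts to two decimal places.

E°cell = −ΔG°/(nF) = −(-91×10³)/((2)(96485)) = +0.472 V.
Since Cu²⁺/Cu is the cathode and Pb²⁺/Pb the anode, E°cell = E°(Cu²⁺/Cu) − E°(Pb²⁺/Pb).
So E°(Cu²⁺/Cu) = E°cell + E°(Pb²⁺/Pb) = +0.472 + (-0.13) = +0.34 V.

+0.34 V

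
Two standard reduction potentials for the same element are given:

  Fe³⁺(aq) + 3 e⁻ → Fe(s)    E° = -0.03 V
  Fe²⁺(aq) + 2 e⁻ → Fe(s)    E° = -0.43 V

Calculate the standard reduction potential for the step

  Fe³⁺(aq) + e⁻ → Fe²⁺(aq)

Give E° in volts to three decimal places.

+0.770 V

Sequential free energies add, so n₃E°₃ = n₁E°₁ + n₂E°₂.
With n₃ = 3, and the known step contributing 2×(-0.43) V, the unknown satisfies 1·E° = 3×(-0.03) − 2×(-0.43) = +0.770.
E° = +0.770 / 1 = +0.770 V.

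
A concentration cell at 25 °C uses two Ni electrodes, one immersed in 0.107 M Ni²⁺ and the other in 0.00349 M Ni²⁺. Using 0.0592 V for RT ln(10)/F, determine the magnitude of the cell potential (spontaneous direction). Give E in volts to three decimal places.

For a concentration cell E°cell = 0. The 0.107 M side is the cathode (reduction is favoured where [Ni²⁺] is higher).
With n = 2, E = −(0.0592/2) log([Ni²⁺]ₐₙ/[Ni²⁺]꜀ₐₜ) = −(0.0592/2) log(0.00349/0.107) = −(0.0592/2)(-1.487) = +0.044 V.

+0.044 V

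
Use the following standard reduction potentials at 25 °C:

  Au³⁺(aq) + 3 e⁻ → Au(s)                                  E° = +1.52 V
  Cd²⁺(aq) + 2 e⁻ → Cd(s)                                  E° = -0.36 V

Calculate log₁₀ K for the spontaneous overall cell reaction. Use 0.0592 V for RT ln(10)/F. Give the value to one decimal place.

Cathode: Au³⁺/Au; anode: Cd²⁺/Cd. E°cell = +1.88 V, n = 6.
log K = nE°cell / 0.0592 = (6)(+1.88) / 0.0592 = 190.5.

190.5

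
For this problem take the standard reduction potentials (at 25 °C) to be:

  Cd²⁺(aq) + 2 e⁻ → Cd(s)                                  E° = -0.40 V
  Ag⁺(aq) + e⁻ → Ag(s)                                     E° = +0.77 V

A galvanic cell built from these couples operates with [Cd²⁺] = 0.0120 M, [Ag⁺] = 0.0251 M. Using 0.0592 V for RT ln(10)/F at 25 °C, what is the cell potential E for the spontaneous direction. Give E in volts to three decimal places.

+1.132 V

Ag⁺/Ag is the cathode (higher E°), Cd²⁺/Cd the anode: E°cell = +0.77 − (-0.40) = +1.17 V, n = 2.
Overall: 2 Ag⁺(aq) + Cd(s) → 2 Ag(s) + Cd²⁺(aq)
Q = [Cd²⁺] / ([Ag⁺]^2); log Q = 1.280.
E = E° − (0.0592/n) log Q = +1.17 − (0.0592/2)(1.280) = +1.132 V.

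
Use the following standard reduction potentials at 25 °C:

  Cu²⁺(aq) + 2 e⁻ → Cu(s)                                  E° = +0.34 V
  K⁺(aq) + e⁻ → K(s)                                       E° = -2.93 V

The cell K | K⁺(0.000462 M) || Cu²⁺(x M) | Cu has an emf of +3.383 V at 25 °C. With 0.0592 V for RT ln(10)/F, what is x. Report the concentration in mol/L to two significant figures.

0.0014 M

Cu²⁺/Cu is the cathode, K⁺/K the anode: E°cell = +3.27 V, n = 2.
Overall reaction: Cu²⁺(aq) + 2 K(s) → Cu(s) + 2 K⁺(aq); Q = [K⁺]^2/[Cu²⁺]^1.
From E = E° − (0.0592/n) log Q: log Q = (E° − E)·n/0.0592 = (+3.27 − (+3.383))·2/0.0592 = -3.8176.
So 1·log[Cu²⁺] = 2·log(0.000462) − log Q = -6.6707 − (-3.8176) = -2.8531; [Cu²⁺] = 10^(-2.8531) ≈ 0.0014 M.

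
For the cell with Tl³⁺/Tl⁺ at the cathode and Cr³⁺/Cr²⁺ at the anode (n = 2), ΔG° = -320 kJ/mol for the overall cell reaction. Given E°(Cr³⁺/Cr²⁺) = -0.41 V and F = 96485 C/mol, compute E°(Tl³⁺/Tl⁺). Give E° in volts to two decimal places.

+1.25 V

E°cell = −ΔG°/(nF) = −(-320×10³)/((2)(96485)) = +1.658 V.
Since Tl³⁺/Tl⁺ is the cathode and Cr³⁺/Cr²⁺ the anode, E°cell = E°(Tl³⁺/Tl⁺) − E°(Cr³⁺/Cr²⁺).
So E°(Tl³⁺/Tl⁺) = E°cell + E°(Cr³⁺/Cr²⁺) = +1.658 + (-0.41) = +1.25 V.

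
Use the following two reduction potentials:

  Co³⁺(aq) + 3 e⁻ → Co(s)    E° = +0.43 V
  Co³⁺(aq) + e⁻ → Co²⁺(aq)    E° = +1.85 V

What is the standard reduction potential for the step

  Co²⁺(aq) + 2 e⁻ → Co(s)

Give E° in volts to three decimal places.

Sequential free energies add, so n₃E°₃ = n₁E°₁ + n₂E°₂.
With n₃ = 3, and the known step contributing 1×(+1.85) V, the unknown satisfies 2·E° = 3×(+0.43) − 1×(+1.85) = -0.560.
E° = -0.560 / 2 = -0.280 V.

-0.280 V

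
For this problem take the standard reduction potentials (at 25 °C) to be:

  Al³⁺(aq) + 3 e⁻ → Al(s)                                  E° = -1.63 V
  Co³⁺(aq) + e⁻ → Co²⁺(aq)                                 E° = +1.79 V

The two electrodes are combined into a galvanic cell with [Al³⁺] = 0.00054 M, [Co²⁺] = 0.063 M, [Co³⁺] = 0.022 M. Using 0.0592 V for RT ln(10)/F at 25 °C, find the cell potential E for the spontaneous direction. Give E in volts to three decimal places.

Co³⁺/Co²⁺ is the cathode (higher E°), Al³⁺/Al the anode: E°cell = +1.79 − (-1.63) = +3.42 V, n = 3.
Overall: 3 Co³⁺(aq) + Al(s) → 3 Co²⁺(aq) + Al³⁺(aq)
Q = [Co²⁺]^3·[Al³⁺] / ([Co³⁺]^3); log Q = -1.897.
E = E° − (0.0592/n) log Q = +3.42 − (0.0592/3)(-1.897) = +3.457 V.

+3.457 V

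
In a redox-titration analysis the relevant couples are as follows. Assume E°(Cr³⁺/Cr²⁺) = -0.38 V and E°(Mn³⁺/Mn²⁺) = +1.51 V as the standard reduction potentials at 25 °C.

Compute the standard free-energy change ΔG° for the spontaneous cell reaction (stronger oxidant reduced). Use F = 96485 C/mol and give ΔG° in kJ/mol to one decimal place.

Mn³⁺/Mn²⁺ (E° = +1.51 V) is the cathode; Cr³⁺/Cr²⁺ (E° = -0.38 V) is the anode, so E°cell = +1.89 V.
Balancing electrons gives n = 1 (lcm of 1 and 1).
ΔG° = −nFE° = −(1)(96485)(+1.89) = -182,357 J = -182.4 kJ/mol.

-182.4 kJ/mol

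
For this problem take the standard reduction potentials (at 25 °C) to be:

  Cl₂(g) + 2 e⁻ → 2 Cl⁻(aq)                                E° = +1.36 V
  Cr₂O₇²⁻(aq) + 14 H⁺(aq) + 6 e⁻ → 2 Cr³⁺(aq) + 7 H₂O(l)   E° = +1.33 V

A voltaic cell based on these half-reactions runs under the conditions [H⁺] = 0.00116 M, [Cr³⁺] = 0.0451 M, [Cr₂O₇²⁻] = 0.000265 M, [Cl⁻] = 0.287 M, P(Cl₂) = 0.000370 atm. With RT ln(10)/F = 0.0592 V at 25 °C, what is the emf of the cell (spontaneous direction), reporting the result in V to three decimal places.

Cl₂/Cl⁻ is the cathode (higher E°), Cr₂O₇²⁻/Cr³⁺ the anode: E°cell = +1.36 − (+1.33) = +0.03 V, n = 6.
Overall: 3 Cl₂(g) + 2 Cr³⁺(aq) + 7 H₂O(l) → 6 Cl⁻(aq) + Cr₂O₇²⁻(aq) + 14 H⁺(aq)
Q = [Cl⁻]^6·[Cr₂O₇²⁻]·[H⁺]^14 / (P(Cl₂)^3·[Cr³⁺]^2); log Q = -34.940.
E = E° − (0.0592/n) log Q = +0.03 − (0.0592/6)(-34.940) = +0.375 V.

+0.375 V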